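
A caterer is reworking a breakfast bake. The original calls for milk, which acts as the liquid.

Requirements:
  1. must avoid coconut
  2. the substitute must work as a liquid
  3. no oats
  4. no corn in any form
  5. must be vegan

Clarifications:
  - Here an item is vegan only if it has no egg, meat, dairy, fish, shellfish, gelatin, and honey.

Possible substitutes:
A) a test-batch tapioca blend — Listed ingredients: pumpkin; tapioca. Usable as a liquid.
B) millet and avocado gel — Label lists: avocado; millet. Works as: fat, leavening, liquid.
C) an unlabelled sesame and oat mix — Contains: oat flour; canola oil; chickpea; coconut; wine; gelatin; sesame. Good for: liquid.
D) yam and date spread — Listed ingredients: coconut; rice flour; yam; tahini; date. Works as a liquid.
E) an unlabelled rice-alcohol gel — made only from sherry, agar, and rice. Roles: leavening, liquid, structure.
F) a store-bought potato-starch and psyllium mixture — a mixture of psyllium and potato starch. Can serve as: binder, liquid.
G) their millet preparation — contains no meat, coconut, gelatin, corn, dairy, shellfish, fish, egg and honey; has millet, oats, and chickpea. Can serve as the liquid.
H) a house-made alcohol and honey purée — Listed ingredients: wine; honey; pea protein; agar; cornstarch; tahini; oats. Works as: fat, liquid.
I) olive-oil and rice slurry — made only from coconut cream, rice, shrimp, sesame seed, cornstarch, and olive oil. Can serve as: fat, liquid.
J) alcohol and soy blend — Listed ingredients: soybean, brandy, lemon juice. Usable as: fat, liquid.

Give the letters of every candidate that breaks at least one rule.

C, D, G, H, I

A: nothing on the exclusion list — keep
B: works as a liquid, vegan, no corn — OK
C: has gelatin, so not vegan; has coconut, so not coconut-free (and 1 more) — reject
D: has coconut, so not coconut-free — no
E: only sherry, rice and agar; none excluded — keep
F: works as a liquid, no corn, vegan — OK
G: has oats, so not oat-free — reject
H: has honey, so not vegan; has oats, so not oat-free (and 1 more) — reject
I: has shrimp, so not vegan; has coconut cream, so not coconut-free (and 1 more) — reject
J: no coconut, no corn — keep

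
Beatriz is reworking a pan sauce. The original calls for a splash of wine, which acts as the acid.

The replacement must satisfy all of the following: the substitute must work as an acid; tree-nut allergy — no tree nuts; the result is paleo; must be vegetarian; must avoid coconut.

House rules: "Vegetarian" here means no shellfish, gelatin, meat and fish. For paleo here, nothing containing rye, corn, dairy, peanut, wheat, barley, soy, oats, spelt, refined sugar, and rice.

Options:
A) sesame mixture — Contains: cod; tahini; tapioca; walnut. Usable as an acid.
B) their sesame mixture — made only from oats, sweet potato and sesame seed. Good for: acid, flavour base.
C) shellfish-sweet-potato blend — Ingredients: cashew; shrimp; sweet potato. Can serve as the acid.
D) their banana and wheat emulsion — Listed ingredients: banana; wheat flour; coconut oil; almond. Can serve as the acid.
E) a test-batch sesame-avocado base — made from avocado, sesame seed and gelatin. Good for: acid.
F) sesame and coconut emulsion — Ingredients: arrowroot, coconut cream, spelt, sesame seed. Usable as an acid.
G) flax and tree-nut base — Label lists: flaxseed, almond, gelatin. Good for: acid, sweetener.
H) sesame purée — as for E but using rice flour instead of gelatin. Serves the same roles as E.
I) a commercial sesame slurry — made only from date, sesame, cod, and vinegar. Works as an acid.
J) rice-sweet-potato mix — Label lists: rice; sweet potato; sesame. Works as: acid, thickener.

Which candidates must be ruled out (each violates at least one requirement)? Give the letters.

A, B, C, D, E, F, G, H, I, J

A: has cod, so not vegetarian; has walnut, so not tree-nut-free — reject
B: has oats, so not paleo — out
C: has shrimp, so not vegetarian; has cashew, so not tree-nut-free — reject
D: has wheat flour, so not paleo; has almond, so not tree-nut-free (and 1 more) — out
E: has gelatin, so not vegetarian — reject
F: has spelt, so not paleo; has coconut cream, so not coconut-free — no
G: has gelatin, so not vegetarian; has almond, so not tree-nut-free — no
H: has rice flour, so not paleo — no
I: has cod, so not vegetarian — reject
J: has rice, so not paleo — reject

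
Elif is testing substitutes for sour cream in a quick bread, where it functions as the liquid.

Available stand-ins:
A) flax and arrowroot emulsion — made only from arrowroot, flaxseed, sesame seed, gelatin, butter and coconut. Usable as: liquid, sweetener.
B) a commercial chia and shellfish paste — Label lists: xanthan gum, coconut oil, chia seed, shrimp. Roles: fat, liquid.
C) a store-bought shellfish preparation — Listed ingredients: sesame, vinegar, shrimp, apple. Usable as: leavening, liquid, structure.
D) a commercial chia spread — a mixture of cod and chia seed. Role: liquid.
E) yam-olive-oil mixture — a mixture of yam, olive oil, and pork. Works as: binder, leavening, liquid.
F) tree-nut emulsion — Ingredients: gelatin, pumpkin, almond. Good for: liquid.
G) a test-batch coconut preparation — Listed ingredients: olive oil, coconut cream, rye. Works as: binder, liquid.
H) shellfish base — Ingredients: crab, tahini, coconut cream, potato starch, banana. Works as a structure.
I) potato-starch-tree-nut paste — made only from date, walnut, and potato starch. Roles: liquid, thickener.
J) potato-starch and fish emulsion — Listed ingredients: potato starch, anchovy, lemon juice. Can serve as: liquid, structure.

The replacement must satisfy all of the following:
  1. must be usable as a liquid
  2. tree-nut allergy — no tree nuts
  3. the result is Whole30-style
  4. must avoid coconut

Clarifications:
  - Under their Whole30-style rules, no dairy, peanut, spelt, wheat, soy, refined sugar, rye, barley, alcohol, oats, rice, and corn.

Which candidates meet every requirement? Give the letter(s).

A: has butter, so not Whole30-style; has coconut, so not coconut-free — no
B: has coconut oil, so not coconut-free — out
C: sesame and shrimp etc. — none of it excluded — keep
D: only cod and chia seed; none excluded — valid
E: works as a liquid, Whole30-style, no tree nuts — keep
F: has almond, so not tree-nut-free — reject
G: has rye, so not Whole30-style; has coconut cream, so not coconut-free — out
H: not usable as a liquid; has coconut cream, so not coconut-free — no
I: has walnut, so not tree-nut-free — out
J: only anchovy, potato starch and lemon juice; none excluded — valid

C, D, E, J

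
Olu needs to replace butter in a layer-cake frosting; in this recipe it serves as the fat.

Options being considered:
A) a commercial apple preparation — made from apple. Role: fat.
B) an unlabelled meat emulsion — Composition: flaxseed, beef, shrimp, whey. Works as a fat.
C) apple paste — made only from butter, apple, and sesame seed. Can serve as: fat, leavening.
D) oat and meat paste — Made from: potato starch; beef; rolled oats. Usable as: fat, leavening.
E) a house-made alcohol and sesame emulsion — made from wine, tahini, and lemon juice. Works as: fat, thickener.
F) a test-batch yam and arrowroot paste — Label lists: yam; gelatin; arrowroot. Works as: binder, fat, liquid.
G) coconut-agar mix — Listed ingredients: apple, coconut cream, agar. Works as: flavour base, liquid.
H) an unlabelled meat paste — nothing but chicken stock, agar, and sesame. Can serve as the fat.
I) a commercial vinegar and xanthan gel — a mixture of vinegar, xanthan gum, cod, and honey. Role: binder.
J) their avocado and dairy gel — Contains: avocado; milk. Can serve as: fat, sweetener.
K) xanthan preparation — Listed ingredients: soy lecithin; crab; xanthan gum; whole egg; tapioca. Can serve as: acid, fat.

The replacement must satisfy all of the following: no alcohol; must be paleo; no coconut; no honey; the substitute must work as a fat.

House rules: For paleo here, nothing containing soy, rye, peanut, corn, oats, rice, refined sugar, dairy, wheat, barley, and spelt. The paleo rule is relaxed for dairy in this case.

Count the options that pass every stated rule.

A: works as a fat, paleo, no coconut — keep
B: dairy is permitted under the paleo carve-out; nothing else excluded — OK
C: dairy is permitted under the paleo carve-out; nothing else excluded — keep
D: has rolled oats, so not paleo — out
E: has wine, so not alcohol-free — out
F: all constraints satisfied — keep
G: not usable as a fat; has coconut cream, so not coconut-free — out
H: no alcohol, no honey — keep
I: not usable as a fat; has honey, so not honey-free — out
J: dairy is permitted under the paleo carve-out; nothing else excluded — valid
K: has soy lecithin, so not paleo — no

6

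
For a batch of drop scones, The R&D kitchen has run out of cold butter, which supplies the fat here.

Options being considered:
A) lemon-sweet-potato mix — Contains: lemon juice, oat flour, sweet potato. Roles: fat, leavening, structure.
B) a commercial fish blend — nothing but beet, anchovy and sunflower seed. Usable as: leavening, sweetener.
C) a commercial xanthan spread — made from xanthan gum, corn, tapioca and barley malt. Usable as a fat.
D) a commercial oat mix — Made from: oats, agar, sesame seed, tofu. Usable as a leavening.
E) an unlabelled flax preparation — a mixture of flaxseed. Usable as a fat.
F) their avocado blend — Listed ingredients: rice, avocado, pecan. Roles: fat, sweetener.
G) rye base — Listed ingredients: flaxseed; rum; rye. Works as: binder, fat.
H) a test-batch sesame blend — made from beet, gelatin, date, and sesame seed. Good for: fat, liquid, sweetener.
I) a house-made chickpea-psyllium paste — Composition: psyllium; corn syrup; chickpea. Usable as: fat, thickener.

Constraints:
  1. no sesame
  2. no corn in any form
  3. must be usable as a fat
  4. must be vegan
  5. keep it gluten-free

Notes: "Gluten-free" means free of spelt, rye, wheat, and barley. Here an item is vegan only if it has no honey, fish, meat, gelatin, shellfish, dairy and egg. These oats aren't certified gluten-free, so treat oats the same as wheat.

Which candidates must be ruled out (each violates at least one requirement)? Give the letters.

A, B, C, D, G, H, I

A: has oat flour, so not gluten-free — no
B: not usable as a fat; has anchovy, so not vegan — no
C: has barley malt, so not gluten-free; has corn, so not corn-free — no
D: not usable as a fat; has oats, so not gluten-free (and 1 more) — reject
E: only flaxseed; none excluded — valid
F: all constraints satisfied — keep
G: has rye, so not gluten-free — out
H: has gelatin, so not vegan; has sesame seed, so not sesame-free — out
I: has corn syrup, so not corn-free — reject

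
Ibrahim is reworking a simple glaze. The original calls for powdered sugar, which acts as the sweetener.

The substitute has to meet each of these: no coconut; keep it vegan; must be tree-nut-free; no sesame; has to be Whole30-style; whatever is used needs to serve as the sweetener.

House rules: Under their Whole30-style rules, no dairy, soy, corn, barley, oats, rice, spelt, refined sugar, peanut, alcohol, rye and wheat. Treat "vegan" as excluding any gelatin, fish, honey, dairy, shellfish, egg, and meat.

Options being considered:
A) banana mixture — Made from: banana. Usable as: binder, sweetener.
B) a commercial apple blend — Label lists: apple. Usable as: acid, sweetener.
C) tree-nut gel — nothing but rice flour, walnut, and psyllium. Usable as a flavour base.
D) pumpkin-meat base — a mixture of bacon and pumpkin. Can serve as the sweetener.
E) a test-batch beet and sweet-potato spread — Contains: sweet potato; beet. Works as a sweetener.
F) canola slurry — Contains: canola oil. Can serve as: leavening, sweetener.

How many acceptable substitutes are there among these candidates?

A: only banana; none excluded — keep
B: vegan, no sesame — keep
C: not usable as a sweetener; has rice flour, so not Whole30-style (and 1 more) — no
D: has bacon, so not vegan — reject
E: only beet and sweet potato; none excluded — keep
F: works as a sweetener, no sesame, no tree nuts — OK

4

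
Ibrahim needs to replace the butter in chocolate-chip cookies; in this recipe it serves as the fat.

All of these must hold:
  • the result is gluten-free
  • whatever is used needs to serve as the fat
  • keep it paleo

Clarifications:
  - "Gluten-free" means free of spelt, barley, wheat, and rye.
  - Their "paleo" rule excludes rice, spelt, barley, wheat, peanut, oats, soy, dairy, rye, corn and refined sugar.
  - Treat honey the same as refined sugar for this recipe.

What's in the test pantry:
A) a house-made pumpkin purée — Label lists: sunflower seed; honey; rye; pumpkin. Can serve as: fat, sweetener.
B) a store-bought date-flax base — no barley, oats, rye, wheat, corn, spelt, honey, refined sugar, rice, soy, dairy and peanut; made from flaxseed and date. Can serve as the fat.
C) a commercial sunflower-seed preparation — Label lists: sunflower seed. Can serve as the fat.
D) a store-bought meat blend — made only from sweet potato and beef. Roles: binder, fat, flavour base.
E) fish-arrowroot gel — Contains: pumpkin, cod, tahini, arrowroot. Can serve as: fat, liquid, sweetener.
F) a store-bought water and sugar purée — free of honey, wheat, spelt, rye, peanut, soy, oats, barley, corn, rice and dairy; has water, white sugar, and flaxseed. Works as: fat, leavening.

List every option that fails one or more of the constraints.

A, F

A: has rye, so not gluten-free; has honey, so not paleo — reject
B: nothing on the exclusion list — keep
C: all constraints satisfied — valid
D: only beef and sweet potato; none excluded — keep
E: all constraints satisfied — keep
F: has white sugar, so not paleo — no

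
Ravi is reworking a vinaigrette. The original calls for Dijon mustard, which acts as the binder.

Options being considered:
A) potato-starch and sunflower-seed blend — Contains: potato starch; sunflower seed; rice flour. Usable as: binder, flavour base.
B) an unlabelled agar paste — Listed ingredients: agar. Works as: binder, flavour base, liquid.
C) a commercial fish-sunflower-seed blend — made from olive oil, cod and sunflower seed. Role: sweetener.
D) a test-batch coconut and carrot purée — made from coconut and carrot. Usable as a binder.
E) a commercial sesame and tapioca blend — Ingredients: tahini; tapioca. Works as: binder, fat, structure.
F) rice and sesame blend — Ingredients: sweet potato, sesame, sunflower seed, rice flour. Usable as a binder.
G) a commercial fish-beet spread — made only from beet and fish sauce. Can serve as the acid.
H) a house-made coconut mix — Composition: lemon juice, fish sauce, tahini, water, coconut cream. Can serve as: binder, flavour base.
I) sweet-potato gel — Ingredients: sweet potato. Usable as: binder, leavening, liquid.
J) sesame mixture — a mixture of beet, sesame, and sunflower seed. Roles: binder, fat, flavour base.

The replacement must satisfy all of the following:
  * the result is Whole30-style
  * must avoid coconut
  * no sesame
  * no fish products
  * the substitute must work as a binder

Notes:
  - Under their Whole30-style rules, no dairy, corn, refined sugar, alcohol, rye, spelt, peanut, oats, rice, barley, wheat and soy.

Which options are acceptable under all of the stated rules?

B, I

A: has rice flour, so not Whole30-style — out
B: every rule checks out — keep
C: not usable as a binder; has cod, so not fish-free — out
D: has coconut, so not coconut-free — out
E: has tahini, so not sesame-free — no
F: has rice flour, so not Whole30-style; has sesame, so not sesame-free — reject
G: not usable as a binder; has fish sauce, so not fish-free — reject
H: has fish sauce, so not fish-free; has coconut cream, so not coconut-free (and 1 more) — out
I: only sweet potato; none excluded — valid
J: has sesame, so not sesame-free — reject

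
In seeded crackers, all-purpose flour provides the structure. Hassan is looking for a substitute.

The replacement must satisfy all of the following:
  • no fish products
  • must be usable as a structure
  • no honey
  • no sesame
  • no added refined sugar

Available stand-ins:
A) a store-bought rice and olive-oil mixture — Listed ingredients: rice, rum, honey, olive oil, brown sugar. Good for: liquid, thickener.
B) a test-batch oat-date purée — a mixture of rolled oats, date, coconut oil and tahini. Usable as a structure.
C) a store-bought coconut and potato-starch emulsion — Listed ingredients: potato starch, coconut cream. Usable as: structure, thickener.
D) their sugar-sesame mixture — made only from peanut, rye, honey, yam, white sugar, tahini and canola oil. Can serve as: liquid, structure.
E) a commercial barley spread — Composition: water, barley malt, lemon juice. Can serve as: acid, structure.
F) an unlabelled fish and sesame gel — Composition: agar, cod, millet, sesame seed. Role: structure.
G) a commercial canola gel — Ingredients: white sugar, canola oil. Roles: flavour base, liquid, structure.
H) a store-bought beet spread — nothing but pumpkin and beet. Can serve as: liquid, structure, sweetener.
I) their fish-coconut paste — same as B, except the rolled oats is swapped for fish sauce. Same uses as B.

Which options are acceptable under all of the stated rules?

A: not usable as a structure; has brown sugar, so not no-added-sugar (and 1 more) — no
B: has tahini, so not sesame-free — no
C: only coconut cream and potato starch; none excluded — keep
D: has white sugar, so not no-added-sugar; has tahini, so not sesame-free (and 1 more) — no
E: no sesame, no refined sugar — OK
F: has sesame seed, so not sesame-free; has cod, so not fish-free — reject
G: has white sugar, so not no-added-sugar — reject
H: no sesame, no fish — OK
I: has tahini, so not sesame-free; has fish sauce, so not fish-free — no

C, E, H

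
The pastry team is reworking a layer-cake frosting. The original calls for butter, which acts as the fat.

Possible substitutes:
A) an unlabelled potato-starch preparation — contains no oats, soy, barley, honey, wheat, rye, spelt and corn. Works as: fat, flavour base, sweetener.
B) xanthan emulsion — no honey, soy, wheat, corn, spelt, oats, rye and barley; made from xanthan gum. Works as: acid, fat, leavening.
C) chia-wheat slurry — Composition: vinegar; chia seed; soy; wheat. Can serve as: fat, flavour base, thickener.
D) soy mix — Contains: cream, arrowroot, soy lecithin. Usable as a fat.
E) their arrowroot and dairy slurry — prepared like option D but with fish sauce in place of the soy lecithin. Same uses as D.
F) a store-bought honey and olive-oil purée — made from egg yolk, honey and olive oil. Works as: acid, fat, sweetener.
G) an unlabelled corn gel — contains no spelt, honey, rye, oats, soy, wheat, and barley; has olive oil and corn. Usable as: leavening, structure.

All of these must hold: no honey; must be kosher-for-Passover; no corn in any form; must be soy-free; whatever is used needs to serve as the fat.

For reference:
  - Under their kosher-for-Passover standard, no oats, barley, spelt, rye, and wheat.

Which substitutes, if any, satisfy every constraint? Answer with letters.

A: works as a fat, kosher-for-Passover, no honey — keep
B: all constraints satisfied — keep
C: has wheat, so not kosher-for-Passover; has soy, so not soy-free — reject
D: has soy lecithin, so not soy-free — reject
E: works as a fat, no soy, no honey — valid
F: has honey, so not honey-free — reject
G: not usable as a fat; has corn, so not corn-free — reject

A, B, E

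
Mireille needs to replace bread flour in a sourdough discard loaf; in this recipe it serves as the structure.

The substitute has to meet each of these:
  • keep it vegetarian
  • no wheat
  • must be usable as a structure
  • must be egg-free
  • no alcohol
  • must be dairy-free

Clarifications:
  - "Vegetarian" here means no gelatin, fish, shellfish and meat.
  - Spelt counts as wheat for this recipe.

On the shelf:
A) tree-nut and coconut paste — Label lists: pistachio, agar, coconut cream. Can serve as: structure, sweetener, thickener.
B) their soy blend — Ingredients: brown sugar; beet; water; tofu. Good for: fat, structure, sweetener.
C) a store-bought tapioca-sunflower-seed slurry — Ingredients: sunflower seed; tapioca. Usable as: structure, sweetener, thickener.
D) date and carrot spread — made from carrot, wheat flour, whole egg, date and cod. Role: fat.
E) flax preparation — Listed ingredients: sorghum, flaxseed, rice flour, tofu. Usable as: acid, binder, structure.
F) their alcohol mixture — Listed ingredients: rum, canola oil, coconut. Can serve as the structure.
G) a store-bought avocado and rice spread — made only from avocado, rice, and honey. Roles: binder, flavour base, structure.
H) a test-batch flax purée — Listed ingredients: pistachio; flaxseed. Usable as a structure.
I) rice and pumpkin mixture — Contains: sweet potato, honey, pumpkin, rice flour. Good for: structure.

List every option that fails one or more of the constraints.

D, F

A: every rule checks out — valid
B: works as a structure, wheat-free, no dairy — OK
C: every rule checks out — valid
D: not usable as a structure; has cod, so not vegetarian (and 2 more) — out
E: rice flour and tofu etc. — none of it excluded — OK
F: has rum, so not alcohol-free — reject
G: only honey, rice and avocado; none excluded — keep
H: no egg, vegetarian — keep
I: wheat-free, no alcohol — OK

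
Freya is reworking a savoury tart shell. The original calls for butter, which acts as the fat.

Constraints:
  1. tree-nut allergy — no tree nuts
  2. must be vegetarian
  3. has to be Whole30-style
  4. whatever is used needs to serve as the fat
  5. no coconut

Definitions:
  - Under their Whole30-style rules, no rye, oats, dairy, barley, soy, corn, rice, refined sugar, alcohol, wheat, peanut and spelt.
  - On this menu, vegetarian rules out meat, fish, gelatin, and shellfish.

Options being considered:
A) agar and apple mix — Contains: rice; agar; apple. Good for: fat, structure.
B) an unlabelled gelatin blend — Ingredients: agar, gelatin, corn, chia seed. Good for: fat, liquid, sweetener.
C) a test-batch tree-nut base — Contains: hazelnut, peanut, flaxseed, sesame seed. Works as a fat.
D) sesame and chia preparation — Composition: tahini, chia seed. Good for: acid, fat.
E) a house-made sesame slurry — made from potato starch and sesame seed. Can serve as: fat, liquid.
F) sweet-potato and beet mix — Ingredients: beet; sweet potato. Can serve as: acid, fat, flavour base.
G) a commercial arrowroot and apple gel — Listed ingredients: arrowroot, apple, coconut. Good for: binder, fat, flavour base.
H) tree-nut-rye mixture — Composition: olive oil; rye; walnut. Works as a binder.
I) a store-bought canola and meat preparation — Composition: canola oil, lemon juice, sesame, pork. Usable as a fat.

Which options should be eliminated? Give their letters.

A: has rice, so not Whole30-style — no
B: has corn, so not Whole30-style; has gelatin, so not vegetarian — reject
C: has peanut, so not Whole30-style; has hazelnut, so not tree-nut-free — reject
D: Whole30-style, no tree nuts — keep
E: only sesame seed and potato starch; none excluded — valid
F: vegetarian, no coconut — keep
G: has coconut, so not coconut-free — out
H: not usable as a fat; has rye, so not Whole30-style (and 1 more) — reject
I: has pork, so not vegetarian — reject

A, B, C, G, H, I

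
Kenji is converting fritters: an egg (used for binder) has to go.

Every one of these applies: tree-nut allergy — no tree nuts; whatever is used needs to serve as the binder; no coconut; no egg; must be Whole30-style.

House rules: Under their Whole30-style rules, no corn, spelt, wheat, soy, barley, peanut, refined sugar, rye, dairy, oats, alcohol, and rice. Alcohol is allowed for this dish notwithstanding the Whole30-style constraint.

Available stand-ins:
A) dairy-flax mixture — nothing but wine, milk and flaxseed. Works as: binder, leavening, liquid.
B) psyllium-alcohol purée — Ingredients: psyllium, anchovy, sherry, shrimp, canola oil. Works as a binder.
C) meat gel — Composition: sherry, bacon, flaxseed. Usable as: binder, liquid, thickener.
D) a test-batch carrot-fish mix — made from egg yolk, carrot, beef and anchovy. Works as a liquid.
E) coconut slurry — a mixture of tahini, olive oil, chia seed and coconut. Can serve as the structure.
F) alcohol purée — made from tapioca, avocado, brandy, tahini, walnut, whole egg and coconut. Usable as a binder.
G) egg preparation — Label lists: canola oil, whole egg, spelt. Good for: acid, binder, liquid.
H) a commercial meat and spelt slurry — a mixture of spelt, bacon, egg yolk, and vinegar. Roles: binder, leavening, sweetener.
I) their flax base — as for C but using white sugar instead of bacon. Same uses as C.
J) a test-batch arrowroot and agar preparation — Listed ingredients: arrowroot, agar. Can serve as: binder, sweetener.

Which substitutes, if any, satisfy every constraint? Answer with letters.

A: has milk, so not Whole30-style — reject
B: alcohol is permitted under the Whole30-style carve-out; nothing else excluded — valid
C: alcohol is permitted under the Whole30-style carve-out; nothing else excluded — keep
D: not usable as a binder; has egg yolk, so not egg-free — reject
E: not usable as a binder; has coconut, so not coconut-free — reject
F: has whole egg, so not egg-free; has coconut, so not coconut-free (and 1 more) — reject
G: has spelt, so not Whole30-style; has whole egg, so not egg-free — reject
H: has spelt, so not Whole30-style; has egg yolk, so not egg-free — no
I: has white sugar, so not Whole30-style — out
J: nothing on the exclusion list — OK

B, C, J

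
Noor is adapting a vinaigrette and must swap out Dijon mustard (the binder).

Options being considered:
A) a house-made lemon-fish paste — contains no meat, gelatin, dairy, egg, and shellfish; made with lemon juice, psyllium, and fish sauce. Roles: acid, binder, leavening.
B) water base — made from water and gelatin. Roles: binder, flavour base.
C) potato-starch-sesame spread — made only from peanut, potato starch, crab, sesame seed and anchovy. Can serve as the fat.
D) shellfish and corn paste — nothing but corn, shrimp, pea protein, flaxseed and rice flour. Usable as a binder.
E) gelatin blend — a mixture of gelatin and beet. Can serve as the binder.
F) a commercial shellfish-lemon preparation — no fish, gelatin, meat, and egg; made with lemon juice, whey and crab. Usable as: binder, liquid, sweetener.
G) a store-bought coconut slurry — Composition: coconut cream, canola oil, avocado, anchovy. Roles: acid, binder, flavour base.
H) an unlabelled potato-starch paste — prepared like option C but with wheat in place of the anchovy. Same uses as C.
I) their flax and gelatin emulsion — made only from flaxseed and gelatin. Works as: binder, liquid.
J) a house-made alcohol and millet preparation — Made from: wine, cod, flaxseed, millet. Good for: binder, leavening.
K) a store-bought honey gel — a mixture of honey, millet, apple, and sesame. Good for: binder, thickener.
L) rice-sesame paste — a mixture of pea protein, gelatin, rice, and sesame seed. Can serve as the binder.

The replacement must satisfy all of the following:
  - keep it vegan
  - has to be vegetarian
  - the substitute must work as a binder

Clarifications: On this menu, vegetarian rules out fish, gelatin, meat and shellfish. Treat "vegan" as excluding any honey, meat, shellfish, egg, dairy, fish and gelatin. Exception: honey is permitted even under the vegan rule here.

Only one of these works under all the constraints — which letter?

A: has fish sauce, so not vegetarian; has fish sauce, so not vegan — reject
B: has gelatin, so not vegetarian; has gelatin, so not vegan — no
C: not usable as a binder; has anchovy, so not vegetarian (and 1 more) — reject
D: has shrimp, so not vegetarian; has shrimp, so not vegan — out
E: has gelatin, so not vegetarian; has gelatin, so not vegan — out
F: has crab, so not vegetarian; has whey, so not vegan — no
G: has anchovy, so not vegetarian; has anchovy, so not vegan — out
H: not usable as a binder; has crab, so not vegetarian (and 1 more) — no
I: has gelatin, so not vegetarian; has gelatin, so not vegan — out
J: has cod, so not vegetarian; has cod, so not vegan — out
K: honey is permitted under the vegan carve-out; nothing else excluded — OK
L: has gelatin, so not vegetarian; has gelatin, so not vegan — reject

K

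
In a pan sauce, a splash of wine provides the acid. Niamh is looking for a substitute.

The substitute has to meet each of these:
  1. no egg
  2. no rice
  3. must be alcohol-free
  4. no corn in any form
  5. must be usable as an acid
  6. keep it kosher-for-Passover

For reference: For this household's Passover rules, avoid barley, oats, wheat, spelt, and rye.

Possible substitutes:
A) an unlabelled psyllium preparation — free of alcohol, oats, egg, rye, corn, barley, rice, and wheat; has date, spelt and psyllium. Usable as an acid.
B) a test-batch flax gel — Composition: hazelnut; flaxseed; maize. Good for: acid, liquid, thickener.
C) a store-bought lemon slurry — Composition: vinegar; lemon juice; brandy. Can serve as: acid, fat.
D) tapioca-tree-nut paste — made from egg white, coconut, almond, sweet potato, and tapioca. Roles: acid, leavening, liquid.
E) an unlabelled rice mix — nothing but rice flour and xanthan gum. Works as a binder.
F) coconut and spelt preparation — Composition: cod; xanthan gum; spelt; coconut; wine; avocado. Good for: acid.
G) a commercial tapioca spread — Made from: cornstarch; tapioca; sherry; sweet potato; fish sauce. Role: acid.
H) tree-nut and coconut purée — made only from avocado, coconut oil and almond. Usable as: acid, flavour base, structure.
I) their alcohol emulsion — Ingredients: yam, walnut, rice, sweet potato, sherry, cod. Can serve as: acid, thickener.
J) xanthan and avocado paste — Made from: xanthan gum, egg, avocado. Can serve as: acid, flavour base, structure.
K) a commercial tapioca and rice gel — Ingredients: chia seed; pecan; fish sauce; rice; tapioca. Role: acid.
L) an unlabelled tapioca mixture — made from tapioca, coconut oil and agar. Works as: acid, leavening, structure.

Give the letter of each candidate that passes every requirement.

A: has spelt, so not kosher-for-Passover — out
B: has maize, so not corn-free — out
C: has brandy, so not alcohol-free — no
D: has egg white, so not egg-free — reject
E: not usable as an acid; has rice flour, so not rice-free — out
F: has spelt, so not kosher-for-Passover; has wine, so not alcohol-free — reject
G: has cornstarch, so not corn-free; has sherry, so not alcohol-free — out
H: all constraints satisfied — valid
I: has sherry, so not alcohol-free; has rice, so not rice-free — no
J: has egg, so not egg-free — no
K: has rice, so not rice-free — out
L: kosher-for-Passover, no alcohol — valid

H, L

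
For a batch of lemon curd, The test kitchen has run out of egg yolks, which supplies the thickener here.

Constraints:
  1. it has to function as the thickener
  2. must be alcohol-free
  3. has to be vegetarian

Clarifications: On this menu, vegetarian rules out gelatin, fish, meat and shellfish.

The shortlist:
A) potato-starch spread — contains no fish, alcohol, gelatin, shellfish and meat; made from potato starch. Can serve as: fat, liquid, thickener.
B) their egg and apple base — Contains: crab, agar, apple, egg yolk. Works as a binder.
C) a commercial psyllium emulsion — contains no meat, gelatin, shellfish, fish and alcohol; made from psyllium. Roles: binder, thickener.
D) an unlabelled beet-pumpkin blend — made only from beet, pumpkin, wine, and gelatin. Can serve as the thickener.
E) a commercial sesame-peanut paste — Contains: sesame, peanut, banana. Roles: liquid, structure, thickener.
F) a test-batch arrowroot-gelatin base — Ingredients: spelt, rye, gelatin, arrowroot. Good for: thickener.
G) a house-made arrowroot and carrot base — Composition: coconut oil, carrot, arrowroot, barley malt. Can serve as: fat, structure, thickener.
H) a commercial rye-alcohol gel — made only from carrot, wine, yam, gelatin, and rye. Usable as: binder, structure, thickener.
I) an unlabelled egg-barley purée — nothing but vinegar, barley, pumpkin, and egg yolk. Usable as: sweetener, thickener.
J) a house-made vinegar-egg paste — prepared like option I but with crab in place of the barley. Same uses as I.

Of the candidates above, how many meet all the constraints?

5

A: works as a thickener, vegetarian, no alcohol — valid
B: not usable as a thickener; has crab, so not vegetarian — reject
C: works as a thickener, vegetarian, no alcohol — keep
D: has gelatin, so not vegetarian; has wine, so not alcohol-free — out
E: all constraints satisfied — valid
F: has gelatin, so not vegetarian — reject
G: works as a thickener, no alcohol, vegetarian — keep
H: has gelatin, so not vegetarian; has wine, so not alcohol-free — no
I: barley and egg yolk etc. — none of it excluded — valid
J: has crab, so not vegetarian — no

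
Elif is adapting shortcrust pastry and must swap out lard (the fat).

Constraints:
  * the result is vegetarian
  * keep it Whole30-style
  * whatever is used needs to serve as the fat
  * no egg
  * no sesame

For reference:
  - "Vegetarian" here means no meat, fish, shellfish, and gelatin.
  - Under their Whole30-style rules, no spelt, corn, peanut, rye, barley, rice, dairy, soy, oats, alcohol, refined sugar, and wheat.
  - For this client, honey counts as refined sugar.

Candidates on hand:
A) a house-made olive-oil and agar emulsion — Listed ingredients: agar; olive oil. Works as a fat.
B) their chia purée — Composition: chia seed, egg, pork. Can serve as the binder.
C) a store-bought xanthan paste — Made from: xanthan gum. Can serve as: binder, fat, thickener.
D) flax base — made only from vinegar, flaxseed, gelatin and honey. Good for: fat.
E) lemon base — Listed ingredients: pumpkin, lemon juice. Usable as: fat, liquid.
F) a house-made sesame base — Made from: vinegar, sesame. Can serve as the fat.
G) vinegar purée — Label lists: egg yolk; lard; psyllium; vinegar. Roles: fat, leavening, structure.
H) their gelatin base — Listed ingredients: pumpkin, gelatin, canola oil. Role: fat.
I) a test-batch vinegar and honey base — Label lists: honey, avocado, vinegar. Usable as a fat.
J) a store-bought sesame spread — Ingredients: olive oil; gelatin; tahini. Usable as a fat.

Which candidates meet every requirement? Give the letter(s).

A, C, E

A: only agar and olive oil; none excluded — OK
B: not usable as a fat; has pork, so not vegetarian (and 1 more) — no
C: works as a fat, no sesame, vegetarian — keep
D: has gelatin, so not vegetarian; has honey, so not Whole30-style — no
E: only pumpkin and lemon juice; none excluded — keep
F: has sesame, so not sesame-free — reject
G: has lard, so not vegetarian; has egg yolk, so not egg-free — reject
H: has gelatin, so not vegetarian — out
I: has honey, so not Whole30-style — no
J: has gelatin, so not vegetarian; has tahini, so not sesame-free — out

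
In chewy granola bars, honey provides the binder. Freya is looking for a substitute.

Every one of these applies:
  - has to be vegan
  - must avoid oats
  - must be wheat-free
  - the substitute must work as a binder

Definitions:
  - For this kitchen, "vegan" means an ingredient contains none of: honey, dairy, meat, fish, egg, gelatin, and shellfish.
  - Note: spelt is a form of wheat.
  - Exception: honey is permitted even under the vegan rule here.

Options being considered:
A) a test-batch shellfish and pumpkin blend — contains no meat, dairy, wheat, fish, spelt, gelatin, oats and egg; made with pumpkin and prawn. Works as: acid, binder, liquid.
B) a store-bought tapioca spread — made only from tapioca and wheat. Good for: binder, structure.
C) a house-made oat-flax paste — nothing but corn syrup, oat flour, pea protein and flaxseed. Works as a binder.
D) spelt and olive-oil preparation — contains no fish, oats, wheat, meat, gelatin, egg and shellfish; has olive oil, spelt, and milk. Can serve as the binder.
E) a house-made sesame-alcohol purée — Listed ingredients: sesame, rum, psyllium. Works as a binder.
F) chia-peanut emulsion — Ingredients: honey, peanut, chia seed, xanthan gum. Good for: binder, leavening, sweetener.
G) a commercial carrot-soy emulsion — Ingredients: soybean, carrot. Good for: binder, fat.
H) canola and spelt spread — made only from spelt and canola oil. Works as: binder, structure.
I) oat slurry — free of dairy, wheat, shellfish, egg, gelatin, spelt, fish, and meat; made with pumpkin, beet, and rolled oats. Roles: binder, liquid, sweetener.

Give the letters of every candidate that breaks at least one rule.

A: has prawn, so not vegan — out
B: has wheat, so not wheat-free — out
C: has oat flour, so not oat-free — no
D: has milk, so not vegan; has spelt, so not wheat-free — out
E: nothing on the exclusion list — OK
F: honey is permitted under the vegan carve-out; nothing else excluded — valid
G: only soybean and carrot; none excluded — OK
H: has spelt, so not wheat-free — no
I: has rolled oats, so not oat-free — out

A, B, C, D, H, I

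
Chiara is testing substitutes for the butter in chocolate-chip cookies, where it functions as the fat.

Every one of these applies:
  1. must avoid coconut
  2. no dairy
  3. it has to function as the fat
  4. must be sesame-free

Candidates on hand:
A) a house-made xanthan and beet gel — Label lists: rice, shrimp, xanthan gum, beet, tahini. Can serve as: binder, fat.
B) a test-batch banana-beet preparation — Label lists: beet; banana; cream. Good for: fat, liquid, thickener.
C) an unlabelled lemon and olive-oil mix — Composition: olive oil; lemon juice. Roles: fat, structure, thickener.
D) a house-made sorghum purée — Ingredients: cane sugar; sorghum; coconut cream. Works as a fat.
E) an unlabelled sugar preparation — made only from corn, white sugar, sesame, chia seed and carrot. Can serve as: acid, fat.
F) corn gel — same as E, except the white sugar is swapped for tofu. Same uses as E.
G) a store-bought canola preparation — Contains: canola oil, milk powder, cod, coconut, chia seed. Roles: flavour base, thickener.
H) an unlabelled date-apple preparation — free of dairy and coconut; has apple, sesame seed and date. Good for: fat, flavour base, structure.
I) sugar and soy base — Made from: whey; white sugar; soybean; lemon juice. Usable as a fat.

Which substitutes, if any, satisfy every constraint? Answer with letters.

A: has tahini, so not sesame-free — out
B: has cream, so not dairy-free — reject
C: only olive oil and lemon juice; none excluded — valid
D: has coconut cream, so not coconut-free — no
E: has sesame, so not sesame-free — no
F: has sesame, so not sesame-free — no
G: not usable as a fat; has milk powder, so not dairy-free (and 1 more) — no
H: has sesame seed, so not sesame-free — reject
I: has whey, so not dairy-free — reject

C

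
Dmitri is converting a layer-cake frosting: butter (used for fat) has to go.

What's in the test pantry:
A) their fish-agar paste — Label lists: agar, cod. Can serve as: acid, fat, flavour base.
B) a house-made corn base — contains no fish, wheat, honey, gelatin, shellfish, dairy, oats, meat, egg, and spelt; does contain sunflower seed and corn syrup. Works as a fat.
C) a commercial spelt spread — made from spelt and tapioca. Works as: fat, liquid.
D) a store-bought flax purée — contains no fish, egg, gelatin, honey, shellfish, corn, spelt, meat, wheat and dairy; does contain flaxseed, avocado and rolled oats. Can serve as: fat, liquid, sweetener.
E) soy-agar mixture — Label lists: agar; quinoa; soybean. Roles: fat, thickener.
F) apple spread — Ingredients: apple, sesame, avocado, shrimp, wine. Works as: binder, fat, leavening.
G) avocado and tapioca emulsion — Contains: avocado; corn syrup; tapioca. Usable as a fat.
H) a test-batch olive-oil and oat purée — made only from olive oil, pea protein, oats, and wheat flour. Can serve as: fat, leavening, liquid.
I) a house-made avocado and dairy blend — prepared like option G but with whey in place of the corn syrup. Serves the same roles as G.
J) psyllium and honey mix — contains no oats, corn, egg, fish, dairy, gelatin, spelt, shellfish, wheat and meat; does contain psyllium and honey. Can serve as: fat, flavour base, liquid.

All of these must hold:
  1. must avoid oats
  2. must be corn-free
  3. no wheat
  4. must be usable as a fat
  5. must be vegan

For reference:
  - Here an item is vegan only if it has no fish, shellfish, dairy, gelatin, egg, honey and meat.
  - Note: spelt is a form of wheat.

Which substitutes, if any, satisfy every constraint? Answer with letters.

E

A: has cod, so not vegan — out
B: has corn syrup, so not corn-free — reject
C: has spelt, so not wheat-free — out
D: has rolled oats, so not oat-free — out
E: wheat-free, vegan — keep
F: has shrimp, so not vegan — out
G: has corn syrup, so not corn-free — reject
H: has wheat flour, so not wheat-free; has oats, so not oat-free — out
I: has whey, so not vegan — out
J: has honey, so not vegan — no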